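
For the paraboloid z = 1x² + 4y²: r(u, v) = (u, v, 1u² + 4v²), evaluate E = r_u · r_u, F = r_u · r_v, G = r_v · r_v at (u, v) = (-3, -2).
E = 37;  F = 96;  G = 257

Partials: r_u = (1, 0, 2*u), r_v = (0, 1, 8*v). As functions of (u, v):
  E = r_u · r_u = 4*u^2 + 1,
  F = r_u · r_v = 16*u*v,
  G = r_v · r_v = 64*v^2 + 1.
Evaluating at (u, v) = (-3, -2): E = 37, F = 96, G = 257.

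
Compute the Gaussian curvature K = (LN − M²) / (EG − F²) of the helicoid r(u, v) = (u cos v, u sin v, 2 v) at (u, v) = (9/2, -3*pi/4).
K = -64/9409

Coefficients of the first fundamental form: E = 1, F = 0, G = u^2 + 4.
Coefficients of the second fundamental form: L = 0, M = -2/sqrt(u^2 + 4), N = 0.
Assemble K = (LN − M²)/(EG − F²) = -4/(u^2 + 4)^2. At (u, v) = (9/2, -3*pi/4): K = -64/9409.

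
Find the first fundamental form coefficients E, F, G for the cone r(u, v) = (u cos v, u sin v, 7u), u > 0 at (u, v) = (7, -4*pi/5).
E = 50;  F = 0;  G = 49

Partials: r_u = (cos(v), sin(v), 7), r_v = (-u*sin(v), u*cos(v), 0). As functions of (u, v):
  E = r_u · r_u = 50,
  F = r_u · r_v = 0,
  G = r_v · r_v = u^2.
Evaluating at (u, v) = (7, -4*pi/5): E = 50, F = 0, G = 49.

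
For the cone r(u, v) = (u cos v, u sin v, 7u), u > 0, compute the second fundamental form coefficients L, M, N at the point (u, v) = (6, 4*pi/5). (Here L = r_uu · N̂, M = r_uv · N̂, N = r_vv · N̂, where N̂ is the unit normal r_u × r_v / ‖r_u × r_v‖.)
L = 0;  M = 0;  N = 21*sqrt(2)/5

Compute the unit normal N̂(u, v) = (-7*sqrt(2)*u*cos(v)/(10*Abs(u)), -7*sqrt(2)*u*sin(v)/(10*Abs(u)), sqrt(2)*u/(10*Abs(u))), and the second partials r_uu, r_uv, r_vv. Take dot products:
  L(u, v) = r_uu · N̂ = 0,
  M(u, v) = r_uv · N̂ = 0,
  N(u, v) = r_vv · N̂ = 7*sqrt(2)*u^2/(10*Abs(u)).
Evaluating at (u, v) = (6, 4*pi/5):
  L = 0, M = 0, N = 21*sqrt(2)/5.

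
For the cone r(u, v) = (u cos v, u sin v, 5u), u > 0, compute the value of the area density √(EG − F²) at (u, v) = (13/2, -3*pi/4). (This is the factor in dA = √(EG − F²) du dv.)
√(EG − F²)|_{(13/2, -3*pi/4)} = 13*sqrt(26)/2

E = 26, F = 0, G = u^2, so EG − F² = 26*u^2. Taking the positive square root: √(EG − F²) = sqrt(26)*Abs(u). At (u, v) = (13/2, -3*pi/4): 13*sqrt(26)/2.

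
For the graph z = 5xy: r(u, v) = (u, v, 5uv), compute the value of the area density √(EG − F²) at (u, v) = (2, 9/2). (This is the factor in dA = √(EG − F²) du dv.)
√(EG − F²)|_{(2, 9/2)} = sqrt(2429)/2

E = 25*v^2 + 1, F = 25*u*v, G = 25*u^2 + 1, so EG − F² = 25*u^2 + 25*v^2 + 1. Taking the positive square root: √(EG − F²) = sqrt(25*u^2 + 25*v^2 + 1). At (u, v) = (2, 9/2): sqrt(2429)/2.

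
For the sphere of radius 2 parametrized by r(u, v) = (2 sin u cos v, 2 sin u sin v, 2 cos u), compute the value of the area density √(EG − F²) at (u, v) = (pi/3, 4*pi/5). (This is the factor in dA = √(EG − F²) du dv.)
√(EG − F²)|_{(pi/3, 4*pi/5)} = 2*sqrt(3)

E = 4, F = 0, G = 4*sin(u)^2, so EG − F² = 16*sin(u)^2. Taking the positive square root: √(EG − F²) = 4*Abs(sin(u)). At (u, v) = (pi/3, 4*pi/5): 2*sqrt(3).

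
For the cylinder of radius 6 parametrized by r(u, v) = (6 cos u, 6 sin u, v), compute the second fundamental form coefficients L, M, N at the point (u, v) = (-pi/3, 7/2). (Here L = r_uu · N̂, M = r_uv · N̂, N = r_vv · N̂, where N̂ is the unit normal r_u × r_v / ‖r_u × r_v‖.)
L = -6;  M = 0;  N = 0

Compute the unit normal N̂(u, v) = (cos(u), sin(u), 0), and the second partials r_uu, r_uv, r_vv. Take dot products:
  L(u, v) = r_uu · N̂ = -6,
  M(u, v) = r_uv · N̂ = 0,
  N(u, v) = r_vv · N̂ = 0.
Evaluating at (u, v) = (-pi/3, 7/2):
  L = -6, M = 0, N = 0.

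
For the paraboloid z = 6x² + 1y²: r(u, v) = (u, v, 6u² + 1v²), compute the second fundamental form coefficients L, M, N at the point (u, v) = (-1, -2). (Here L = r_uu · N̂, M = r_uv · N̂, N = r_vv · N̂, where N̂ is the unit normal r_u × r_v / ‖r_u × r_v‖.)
L = 12*sqrt(161)/161;  M = 0;  N = 2*sqrt(161)/161

Compute the unit normal N̂(u, v) = (-12*u/sqrt(144*u^2 + 4*v^2 + 1), -2*v/sqrt(144*u^2 + 4*v^2 + 1), 1/sqrt(144*u^2 + 4*v^2 + 1)), and the second partials r_uu, r_uv, r_vv. Take dot products:
  L(u, v) = r_uu · N̂ = 12/sqrt(144*u^2 + 4*v^2 + 1),
  M(u, v) = r_uv · N̂ = 0,
  N(u, v) = r_vv · N̂ = 2/sqrt(144*u^2 + 4*v^2 + 1).
Evaluating at (u, v) = (-1, -2):
  L = 12*sqrt(161)/161, M = 0, N = 2*sqrt(161)/161.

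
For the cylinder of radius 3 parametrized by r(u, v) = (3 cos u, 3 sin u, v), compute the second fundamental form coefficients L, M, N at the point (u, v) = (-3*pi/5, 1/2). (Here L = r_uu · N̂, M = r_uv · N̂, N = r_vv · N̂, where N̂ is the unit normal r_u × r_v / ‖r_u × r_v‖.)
L = -3;  M = 0;  N = 0

Compute the unit normal N̂(u, v) = (cos(u), sin(u), 0), and the second partials r_uu, r_uv, r_vv. Take dot products:
  L(u, v) = r_uu · N̂ = -3,
  M(u, v) = r_uv · N̂ = 0,
  N(u, v) = r_vv · N̂ = 0.
Evaluating at (u, v) = (-3*pi/5, 1/2):
  L = -3, M = 0, N = 0.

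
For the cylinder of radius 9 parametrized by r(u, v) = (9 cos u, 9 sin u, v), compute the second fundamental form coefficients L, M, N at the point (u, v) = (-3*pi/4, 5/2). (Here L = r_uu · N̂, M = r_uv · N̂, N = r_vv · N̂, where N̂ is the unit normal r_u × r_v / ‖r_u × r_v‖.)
L = -9;  M = 0;  N = 0

Compute the unit normal N̂(u, v) = (cos(u), sin(u), 0), and the second partials r_uu, r_uv, r_vv. Take dot products:
  L(u, v) = r_uu · N̂ = -9,
  M(u, v) = r_uv · N̂ = 0,
  N(u, v) = r_vv · N̂ = 0.
Evaluating at (u, v) = (-3*pi/4, 5/2):
  L = -9, M = 0, N = 0.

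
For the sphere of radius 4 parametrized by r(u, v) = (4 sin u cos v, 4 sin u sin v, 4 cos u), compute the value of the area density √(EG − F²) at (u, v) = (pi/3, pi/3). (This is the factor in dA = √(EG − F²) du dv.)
√(EG − F²)|_{(pi/3, pi/3)} = 8*sqrt(3)

E = 16, F = 0, G = 16*sin(u)^2, so EG − F² = 256*sin(u)^2. Taking the positive square root: √(EG − F²) = 16*Abs(sin(u)). At (u, v) = (pi/3, pi/3): 8*sqrt(3).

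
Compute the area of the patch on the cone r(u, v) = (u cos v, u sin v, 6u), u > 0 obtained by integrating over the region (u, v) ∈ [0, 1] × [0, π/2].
Area = sqrt(37)*pi/4

Area = ∫∫ √(EG − F²) du dv with √(EG − F²) = sqrt(37)*Abs(u). Integrating over [0, 1] × [0, π/2] gives sqrt(37)*pi/4.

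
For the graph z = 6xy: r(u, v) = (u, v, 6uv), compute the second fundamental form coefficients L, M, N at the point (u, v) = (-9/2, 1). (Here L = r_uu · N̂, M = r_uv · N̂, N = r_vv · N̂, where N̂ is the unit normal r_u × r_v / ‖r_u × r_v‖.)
L = 0;  M = 3*sqrt(766)/383;  N = 0

Compute the unit normal N̂(u, v) = (-6*v/sqrt(36*u^2 + 36*v^2 + 1), -6*u/sqrt(36*u^2 + 36*v^2 + 1), 1/sqrt(36*u^2 + 36*v^2 + 1)), and the second partials r_uu, r_uv, r_vv. Take dot products:
  L(u, v) = r_uu · N̂ = 0,
  M(u, v) = r_uv · N̂ = 6/sqrt(36*u^2 + 36*v^2 + 1),
  N(u, v) = r_vv · N̂ = 0.
Evaluating at (u, v) = (-9/2, 1):
  L = 0, M = 3*sqrt(766)/383, N = 0.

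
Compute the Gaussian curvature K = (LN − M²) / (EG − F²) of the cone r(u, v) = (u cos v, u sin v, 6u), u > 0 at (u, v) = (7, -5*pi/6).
K = 0

Coefficients of the first fundamental form: E = 37, F = 0, G = u^2.
Coefficients of the second fundamental form: L = 0, M = 0, N = 6*sqrt(37)*u^2/(37*Abs(u)).
Assemble K = (LN − M²)/(EG − F²) = 0. At (u, v) = (7, -5*pi/6): K = 0.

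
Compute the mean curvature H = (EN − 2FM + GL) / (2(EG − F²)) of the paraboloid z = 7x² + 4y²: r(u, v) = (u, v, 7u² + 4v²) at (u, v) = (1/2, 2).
H = 1999*sqrt(34)/31212

With E = 196*u^2 + 1, F = 112*u*v, G = 64*v^2 + 1, L = 14/sqrt(196*u^2 + 64*v^2 + 1), M = 0, N = 8/sqrt(196*u^2 + 64*v^2 + 1), assemble
  H = (EN − 2FM + GL) / (2(EG − F²)) = (784*u^2 + 448*v^2 + 11)/(196*u^2 + 64*v^2 + 1)^(3/2).
At (u, v) = (1/2, 2): H = 1999*sqrt(34)/31212.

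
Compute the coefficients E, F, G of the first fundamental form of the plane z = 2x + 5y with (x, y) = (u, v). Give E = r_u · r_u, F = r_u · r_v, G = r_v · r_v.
E = 5;  F = 10;  G = 26

Compute partials: r_u = (1, 0, 2), r_v = (0, 1, 5). Then
  E = r_u · r_u = 5,
  F = r_u · r_v = 10,
  G = r_v · r_v = 26.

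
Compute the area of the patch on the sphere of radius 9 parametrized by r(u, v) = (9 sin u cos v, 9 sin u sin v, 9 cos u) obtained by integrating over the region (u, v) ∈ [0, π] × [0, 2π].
Area = 324*pi

Area = ∫∫ √(EG − F²) du dv with √(EG − F²) = 81*Abs(sin(u)). Integrating over [0, π] × [0, 2π] gives 324*pi.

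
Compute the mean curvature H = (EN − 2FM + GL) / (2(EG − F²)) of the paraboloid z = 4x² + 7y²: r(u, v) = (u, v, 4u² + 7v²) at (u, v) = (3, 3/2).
H = 5807*sqrt(1018)/1036324

With E = 64*u^2 + 1, F = 112*u*v, G = 196*v^2 + 1, L = 8/sqrt(64*u^2 + 196*v^2 + 1), M = 0, N = 14/sqrt(64*u^2 + 196*v^2 + 1), assemble
  H = (EN − 2FM + GL) / (2(EG − F²)) = (448*u^2 + 784*v^2 + 11)/(64*u^2 + 196*v^2 + 1)^(3/2).
At (u, v) = (3, 3/2): H = 5807*sqrt(1018)/1036324.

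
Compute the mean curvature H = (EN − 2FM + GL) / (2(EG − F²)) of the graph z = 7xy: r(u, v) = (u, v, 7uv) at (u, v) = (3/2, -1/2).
H = 1029*sqrt(494)/122018

With E = 49*v^2 + 1, F = 49*u*v, G = 49*u^2 + 1, L = 0, M = 7/sqrt(49*u^2 + 49*v^2 + 1), N = 0, assemble
  H = (EN − 2FM + GL) / (2(EG − F²)) = -343*u*v/(49*u^2 + 49*v^2 + 1)^(3/2).
At (u, v) = (3/2, -1/2): H = 1029*sqrt(494)/122018.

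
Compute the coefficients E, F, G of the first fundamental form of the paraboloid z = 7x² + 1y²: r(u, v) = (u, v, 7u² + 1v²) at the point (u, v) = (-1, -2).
E = 197;  F = 56;  G = 17

Partials: r_u = (1, 0, 14*u), r_v = (0, 1, 2*v). As functions of (u, v):
  E = r_u · r_u = 196*u^2 + 1,
  F = r_u · r_v = 28*u*v,
  G = r_v · r_v = 4*v^2 + 1.
Evaluating at (u, v) = (-1, -2): E = 197, F = 56, G = 17.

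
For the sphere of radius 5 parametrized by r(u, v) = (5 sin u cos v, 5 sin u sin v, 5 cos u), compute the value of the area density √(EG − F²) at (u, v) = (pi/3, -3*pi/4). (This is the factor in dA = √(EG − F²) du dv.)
√(EG − F²)|_{(pi/3, -3*pi/4)} = 25*sqrt(3)/2

E = 25, F = 0, G = 25*sin(u)^2, so EG − F² = 625*sin(u)^2. Taking the positive square root: √(EG − F²) = 25*Abs(sin(u)). At (u, v) = (pi/3, -3*pi/4): 25*sqrt(3)/2.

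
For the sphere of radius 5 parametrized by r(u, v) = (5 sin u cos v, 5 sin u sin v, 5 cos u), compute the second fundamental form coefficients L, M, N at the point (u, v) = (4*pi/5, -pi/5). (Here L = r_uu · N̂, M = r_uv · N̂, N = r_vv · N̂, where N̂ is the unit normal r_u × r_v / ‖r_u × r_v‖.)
L = -5;  M = 0;  N = -25/8 + 5*sqrt(5)/8

Compute the unit normal N̂(u, v) = (sin(u)^2*cos(v)/Abs(sin(u)), sin(u)^2*sin(v)/Abs(sin(u)), sin(2*u)/(2*Abs(sin(u)))), and the second partials r_uu, r_uv, r_vv. Take dot products:
  L(u, v) = r_uu · N̂ = -5*sin(u)/Abs(sin(u)),
  M(u, v) = r_uv · N̂ = 0,
  N(u, v) = r_vv · N̂ = -5*sin(u)^3/Abs(sin(u)).
Evaluating at (u, v) = (4*pi/5, -pi/5):
  L = -5, M = 0, N = -25/8 + 5*sqrt(5)/8.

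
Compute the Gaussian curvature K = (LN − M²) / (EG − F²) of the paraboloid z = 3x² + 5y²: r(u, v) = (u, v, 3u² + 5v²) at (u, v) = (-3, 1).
K = 12/36125

Coefficients of the first fundamental form: E = 36*u^2 + 1, F = 60*u*v, G = 100*v^2 + 1.
Coefficients of the second fundamental form: L = 6/sqrt(36*u^2 + 100*v^2 + 1), M = 0, N = 10/sqrt(36*u^2 + 100*v^2 + 1).
Assemble K = (LN − M²)/(EG − F²) = 60/(1296*u^4 + 7200*u^2*v^2 + 72*u^2 + 10000*v^4 + 200*v^2 + 1). At (u, v) = (-3, 1): K = 12/36125.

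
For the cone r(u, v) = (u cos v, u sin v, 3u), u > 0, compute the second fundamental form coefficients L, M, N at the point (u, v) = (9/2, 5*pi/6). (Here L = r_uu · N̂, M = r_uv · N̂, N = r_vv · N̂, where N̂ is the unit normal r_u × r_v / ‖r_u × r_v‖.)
L = 0;  M = 0;  N = 27*sqrt(10)/20

Compute the unit normal N̂(u, v) = (-3*sqrt(10)*u*cos(v)/(10*Abs(u)), -3*sqrt(10)*u*sin(v)/(10*Abs(u)), sqrt(10)*u/(10*Abs(u))), and the second partials r_uu, r_uv, r_vv. Take dot products:
  L(u, v) = r_uu · N̂ = 0,
  M(u, v) = r_uv · N̂ = 0,
  N(u, v) = r_vv · N̂ = 3*sqrt(10)*u^2/(10*Abs(u)).
Evaluating at (u, v) = (9/2, 5*pi/6):
  L = 0, M = 0, N = 27*sqrt(10)/20.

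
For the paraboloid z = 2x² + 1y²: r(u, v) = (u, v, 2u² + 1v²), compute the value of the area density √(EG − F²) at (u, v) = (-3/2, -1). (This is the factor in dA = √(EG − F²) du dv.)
√(EG − F²)|_{(-3/2, -1)} = sqrt(41)

E = 16*u^2 + 1, F = 8*u*v, G = 4*v^2 + 1, so EG − F² = 16*u^2 + 4*v^2 + 1. Taking the positive square root: √(EG − F²) = sqrt(16*u^2 + 4*v^2 + 1). At (u, v) = (-3/2, -1): sqrt(41).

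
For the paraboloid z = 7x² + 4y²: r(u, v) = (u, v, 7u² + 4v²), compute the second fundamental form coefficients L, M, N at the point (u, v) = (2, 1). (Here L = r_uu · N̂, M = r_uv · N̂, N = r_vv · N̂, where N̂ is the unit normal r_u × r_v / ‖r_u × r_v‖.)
L = 14*sqrt(849)/849;  M = 0;  N = 8*sqrt(849)/849

Compute the unit normal N̂(u, v) = (-14*u/sqrt(196*u^2 + 64*v^2 + 1), -8*v/sqrt(196*u^2 + 64*v^2 + 1), 1/sqrt(196*u^2 + 64*v^2 + 1)), and the second partials r_uu, r_uv, r_vv. Take dot products:
  L(u, v) = r_uu · N̂ = 14/sqrt(196*u^2 + 64*v^2 + 1),
  M(u, v) = r_uv · N̂ = 0,
  N(u, v) = r_vv · N̂ = 8/sqrt(196*u^2 + 64*v^2 + 1).
Evaluating at (u, v) = (2, 1):
  L = 14*sqrt(849)/849, M = 0, N = 8*sqrt(849)/849.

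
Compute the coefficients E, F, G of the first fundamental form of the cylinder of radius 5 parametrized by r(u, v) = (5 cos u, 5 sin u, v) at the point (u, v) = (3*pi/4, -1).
E = 25;  F = 0;  G = 1

Partials: r_u = (-5*sin(u), 5*cos(u), 0), r_v = (0, 0, 1). As functions of (u, v):
  E = r_u · r_u = 25,
  F = r_u · r_v = 0,
  G = r_v · r_v = 1.
Evaluating at (u, v) = (3*pi/4, -1): E = 25, F = 0, G = 1.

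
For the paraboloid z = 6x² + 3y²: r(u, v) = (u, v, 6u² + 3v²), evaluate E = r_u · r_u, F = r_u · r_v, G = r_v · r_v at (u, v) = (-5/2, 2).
E = 901;  F = -360;  G = 145

Partials: r_u = (1, 0, 12*u), r_v = (0, 1, 6*v). As functions of (u, v):
  E = r_u · r_u = 144*u^2 + 1,
  F = r_u · r_v = 72*u*v,
  G = r_v · r_v = 36*v^2 + 1.
Evaluating at (u, v) = (-5/2, 2): E = 901, F = -360, G = 145.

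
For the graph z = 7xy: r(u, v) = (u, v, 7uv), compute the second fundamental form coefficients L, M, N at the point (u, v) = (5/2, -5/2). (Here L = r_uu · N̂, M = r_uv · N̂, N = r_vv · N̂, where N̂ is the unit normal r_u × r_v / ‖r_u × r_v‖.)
L = 0;  M = 7*sqrt(2454)/1227;  N = 0

Compute the unit normal N̂(u, v) = (-7*v/sqrt(49*u^2 + 49*v^2 + 1), -7*u/sqrt(49*u^2 + 49*v^2 + 1), 1/sqrt(49*u^2 + 49*v^2 + 1)), and the second partials r_uu, r_uv, r_vv. Take dot products:
  L(u, v) = r_uu · N̂ = 0,
  M(u, v) = r_uv · N̂ = 7/sqrt(49*u^2 + 49*v^2 + 1),
  N(u, v) = r_vv · N̂ = 0.
Evaluating at (u, v) = (5/2, -5/2):
  L = 0, M = 7*sqrt(2454)/1227, N = 0.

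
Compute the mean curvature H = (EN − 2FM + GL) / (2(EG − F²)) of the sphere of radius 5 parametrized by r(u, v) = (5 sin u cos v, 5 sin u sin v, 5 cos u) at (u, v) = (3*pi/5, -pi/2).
H = -1/5

With E = 25, F = 0, G = 25*sin(u)^2, L = -5*sin(u)/Abs(sin(u)), M = 0, N = -5*sin(u)^3/Abs(sin(u)), assemble
  H = (EN − 2FM + GL) / (2(EG − F²)) = -sin(u)/(5*Abs(sin(u))).
At (u, v) = (3*pi/5, -pi/2): H = -1/5.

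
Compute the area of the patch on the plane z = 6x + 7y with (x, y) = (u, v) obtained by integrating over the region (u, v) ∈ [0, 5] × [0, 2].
Area = 10*sqrt(86)

Area = ∫∫ √(EG − F²) du dv with √(EG − F²) = sqrt(86). Integrating over [0, 5] × [0, 2] gives 10*sqrt(86).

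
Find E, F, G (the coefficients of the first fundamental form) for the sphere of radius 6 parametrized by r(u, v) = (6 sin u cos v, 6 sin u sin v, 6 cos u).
E = 36;  F = 0;  G = 36*sin(u)^2

Compute partials: r_u = (6*cos(u)*cos(v), 6*sin(v)*cos(u), -6*sin(u)), r_v = (-6*sin(u)*sin(v), 6*sin(u)*cos(v), 0). Then
  E = r_u · r_u = 36,
  F = r_u · r_v = 0,
  G = r_v · r_v = 36*sin(u)^2.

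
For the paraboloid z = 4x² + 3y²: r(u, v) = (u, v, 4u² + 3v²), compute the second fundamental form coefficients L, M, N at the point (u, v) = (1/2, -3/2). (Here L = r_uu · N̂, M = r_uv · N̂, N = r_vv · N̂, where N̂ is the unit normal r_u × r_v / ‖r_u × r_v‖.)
L = 4*sqrt(2)/7;  M = 0;  N = 3*sqrt(2)/7

Compute the unit normal N̂(u, v) = (-8*u/sqrt(64*u^2 + 36*v^2 + 1), -6*v/sqrt(64*u^2 + 36*v^2 + 1), 1/sqrt(64*u^2 + 36*v^2 + 1)), and the second partials r_uu, r_uv, r_vv. Take dot products:
  L(u, v) = r_uu · N̂ = 8/sqrt(64*u^2 + 36*v^2 + 1),
  M(u, v) = r_uv · N̂ = 0,
  N(u, v) = r_vv · N̂ = 6/sqrt(64*u^2 + 36*v^2 + 1).
Evaluating at (u, v) = (1/2, -3/2):
  L = 4*sqrt(2)/7, M = 0, N = 3*sqrt(2)/7.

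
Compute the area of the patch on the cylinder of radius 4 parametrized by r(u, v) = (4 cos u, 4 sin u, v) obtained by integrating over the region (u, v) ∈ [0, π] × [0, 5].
Area = 20*pi

Area = ∫∫ √(EG − F²) du dv with √(EG − F²) = 4. Integrating over [0, π] × [0, 5] gives 20*pi.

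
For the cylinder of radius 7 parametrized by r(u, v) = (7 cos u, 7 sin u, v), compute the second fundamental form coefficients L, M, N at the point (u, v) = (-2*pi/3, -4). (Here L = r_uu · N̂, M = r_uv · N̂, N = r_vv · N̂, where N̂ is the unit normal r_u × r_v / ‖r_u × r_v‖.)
L = -7;  M = 0;  N = 0

Compute the unit normal N̂(u, v) = (cos(u), sin(u), 0), and the second partials r_uu, r_uv, r_vv. Take dot products:
  L(u, v) = r_uu · N̂ = -7,
  M(u, v) = r_uv · N̂ = 0,
  N(u, v) = r_vv · N̂ = 0.
Evaluating at (u, v) = (-2*pi/3, -4):
  L = -7, M = 0, N = 0.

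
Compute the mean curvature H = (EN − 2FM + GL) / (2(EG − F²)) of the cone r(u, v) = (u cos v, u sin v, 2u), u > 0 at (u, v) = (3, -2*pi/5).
H = sqrt(5)/15

With E = 5, F = 0, G = u^2, L = 0, M = 0, N = 2*sqrt(5)*u^2/(5*Abs(u)), assemble
  H = (EN − 2FM + GL) / (2(EG − F²)) = sqrt(5)/(5*Abs(u)).
At (u, v) = (3, -2*pi/5): H = sqrt(5)/15.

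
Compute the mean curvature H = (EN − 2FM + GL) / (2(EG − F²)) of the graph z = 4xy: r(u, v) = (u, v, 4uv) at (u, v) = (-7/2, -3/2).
H = -336*sqrt(233)/54289

With E = 16*v^2 + 1, F = 16*u*v, G = 16*u^2 + 1, L = 0, M = 4/sqrt(16*u^2 + 16*v^2 + 1), N = 0, assemble
  H = (EN − 2FM + GL) / (2(EG − F²)) = -64*u*v/(16*u^2 + 16*v^2 + 1)^(3/2).
At (u, v) = (-7/2, -3/2): H = -336*sqrt(233)/54289.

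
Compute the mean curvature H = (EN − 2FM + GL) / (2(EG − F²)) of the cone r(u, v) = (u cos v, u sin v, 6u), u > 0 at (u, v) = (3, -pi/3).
H = sqrt(37)/37

With E = 37, F = 0, G = u^2, L = 0, M = 0, N = 6*sqrt(37)*u^2/(37*Abs(u)), assemble
  H = (EN − 2FM + GL) / (2(EG − F²)) = 3*sqrt(37)/(37*Abs(u)).
At (u, v) = (3, -pi/3): H = sqrt(37)/37.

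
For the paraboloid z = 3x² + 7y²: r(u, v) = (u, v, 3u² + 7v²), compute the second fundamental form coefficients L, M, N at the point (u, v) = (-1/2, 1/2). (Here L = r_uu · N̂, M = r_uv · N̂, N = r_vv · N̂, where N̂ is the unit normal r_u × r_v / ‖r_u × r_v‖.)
L = 6*sqrt(59)/59;  M = 0;  N = 14*sqrt(59)/59

Compute the unit normal N̂(u, v) = (-6*u/sqrt(36*u^2 + 196*v^2 + 1), -14*v/sqrt(36*u^2 + 196*v^2 + 1), 1/sqrt(36*u^2 + 196*v^2 + 1)), and the second partials r_uu, r_uv, r_vv. Take dot products:
  L(u, v) = r_uu · N̂ = 6/sqrt(36*u^2 + 196*v^2 + 1),
  M(u, v) = r_uv · N̂ = 0,
  N(u, v) = r_vv · N̂ = 14/sqrt(36*u^2 + 196*v^2 + 1).
Evaluating at (u, v) = (-1/2, 1/2):
  L = 6*sqrt(59)/59, M = 0, N = 14*sqrt(59)/59.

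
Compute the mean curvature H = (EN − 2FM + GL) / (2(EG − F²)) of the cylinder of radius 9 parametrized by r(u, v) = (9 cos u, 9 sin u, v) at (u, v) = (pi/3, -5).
H = -1/18

With E = 81, F = 0, G = 1, L = -9, M = 0, N = 0, assemble
  H = (EN − 2FM + GL) / (2(EG − F²)) = -1/18.
At (u, v) = (pi/3, -5): H = -1/18.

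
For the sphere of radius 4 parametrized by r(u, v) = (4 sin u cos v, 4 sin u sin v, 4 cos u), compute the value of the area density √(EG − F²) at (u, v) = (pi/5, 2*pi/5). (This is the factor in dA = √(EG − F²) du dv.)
√(EG − F²)|_{(pi/5, 2*pi/5)} = 4*sqrt(10 - 2*sqrt(5))

E = 16, F = 0, G = 16*sin(u)^2, so EG − F² = 256*sin(u)^2. Taking the positive square root: √(EG − F²) = 16*Abs(sin(u)). At (u, v) = (pi/5, 2*pi/5): 4*sqrt(10 - 2*sqrt(5)).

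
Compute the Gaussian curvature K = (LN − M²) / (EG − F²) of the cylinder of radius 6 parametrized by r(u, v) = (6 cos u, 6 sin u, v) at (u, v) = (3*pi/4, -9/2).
K = 0

Coefficients of the first fundamental form: E = 36, F = 0, G = 1.
Coefficients of the second fundamental form: L = -6, M = 0, N = 0.
Assemble K = (LN − M²)/(EG − F²) = 0. At (u, v) = (3*pi/4, -9/2): K = 0.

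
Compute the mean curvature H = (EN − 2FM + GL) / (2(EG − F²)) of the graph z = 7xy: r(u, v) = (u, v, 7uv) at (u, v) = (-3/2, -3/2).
H = -3087*sqrt(886)/392498

With E = 49*v^2 + 1, F = 49*u*v, G = 49*u^2 + 1, L = 0, M = 7/sqrt(49*u^2 + 49*v^2 + 1), N = 0, assemble
  H = (EN − 2FM + GL) / (2(EG − F²)) = -343*u*v/(49*u^2 + 49*v^2 + 1)^(3/2).
At (u, v) = (-3/2, -3/2): H = -3087*sqrt(886)/392498.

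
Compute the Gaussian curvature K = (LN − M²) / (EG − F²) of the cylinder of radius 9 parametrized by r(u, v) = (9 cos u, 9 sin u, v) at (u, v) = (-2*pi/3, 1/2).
K = 0

Coefficients of the first fundamental form: E = 81, F = 0, G = 1.
Coefficients of the second fundamental form: L = -9, M = 0, N = 0.
Assemble K = (LN − M²)/(EG − F²) = 0. At (u, v) = (-2*pi/3, 1/2): K = 0.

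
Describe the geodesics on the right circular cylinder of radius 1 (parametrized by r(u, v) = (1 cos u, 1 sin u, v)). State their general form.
The cylinder is flat (K = 0) and locally isometric to the plane via the development (u, v) ↦ (1 u, v). Geodesics are the pre-images of straight lines: circles (v constant), vertical lines (u constant), and helices (v = c · u + d) for constants c, d.

A right cylinder has E = 1², F = 0, G = 1, so EG − F² = 1², and L = −1, M = N = 0, giving K = (LN − M²)/(EG − F²) = 0 everywhere. A flat surface is locally isometric to the Euclidean plane via the map (u, v) ↦ (1 u, v). Straight lines in the (x̃, ỹ) plane pull back to: (a) horizontal circles (v = const), (b) vertical generators (u = const), and (c) helices (1 u tan θ = v, i.e. v = c · u + d).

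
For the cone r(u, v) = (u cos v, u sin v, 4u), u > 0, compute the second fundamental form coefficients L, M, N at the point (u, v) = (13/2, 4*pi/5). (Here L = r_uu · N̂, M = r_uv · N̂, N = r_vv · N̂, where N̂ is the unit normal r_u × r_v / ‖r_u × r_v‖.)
L = 0;  M = 0;  N = 26*sqrt(17)/17

Compute the unit normal N̂(u, v) = (-4*sqrt(17)*u*cos(v)/(17*Abs(u)), -4*sqrt(17)*u*sin(v)/(17*Abs(u)), sqrt(17)*u/(17*Abs(u))), and the second partials r_uu, r_uv, r_vv. Take dot products:
  L(u, v) = r_uu · N̂ = 0,
  M(u, v) = r_uv · N̂ = 0,
  N(u, v) = r_vv · N̂ = 4*sqrt(17)*u^2/(17*Abs(u)).
Evaluating at (u, v) = (13/2, 4*pi/5):
  L = 0, M = 0, N = 26*sqrt(17)/17.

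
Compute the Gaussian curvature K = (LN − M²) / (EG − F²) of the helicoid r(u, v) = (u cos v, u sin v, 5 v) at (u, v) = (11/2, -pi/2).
K = -400/48841

Coefficients of the first fundamental form: E = 1, F = 0, G = u^2 + 25.
Coefficients of the second fundamental form: L = 0, M = -5/sqrt(u^2 + 25), N = 0.
Assemble K = (LN − M²)/(EG − F²) = -25/(u^2 + 25)^2. At (u, v) = (11/2, -pi/2): K = -400/48841.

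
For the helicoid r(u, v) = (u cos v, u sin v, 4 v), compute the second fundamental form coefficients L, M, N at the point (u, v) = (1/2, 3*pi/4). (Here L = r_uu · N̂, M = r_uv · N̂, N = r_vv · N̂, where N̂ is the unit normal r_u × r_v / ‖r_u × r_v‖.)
L = 0;  M = -8*sqrt(65)/65;  N = 0

Compute the unit normal N̂(u, v) = (4*sin(v)/sqrt(u^2 + 16), -4*cos(v)/sqrt(u^2 + 16), u/sqrt(u^2 + 16)), and the second partials r_uu, r_uv, r_vv. Take dot products:
  L(u, v) = r_uu · N̂ = 0,
  M(u, v) = r_uv · N̂ = -4/sqrt(u^2 + 16),
  N(u, v) = r_vv · N̂ = 0.
Evaluating at (u, v) = (1/2, 3*pi/4):
  L = 0, M = -8*sqrt(65)/65, N = 0.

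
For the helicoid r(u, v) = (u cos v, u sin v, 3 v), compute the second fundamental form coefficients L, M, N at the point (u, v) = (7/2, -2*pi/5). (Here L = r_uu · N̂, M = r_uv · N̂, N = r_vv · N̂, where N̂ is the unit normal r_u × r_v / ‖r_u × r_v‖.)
L = 0;  M = -6*sqrt(85)/85;  N = 0

Compute the unit normal N̂(u, v) = (3*sin(v)/sqrt(u^2 + 9), -3*cos(v)/sqrt(u^2 + 9), u/sqrt(u^2 + 9)), and the second partials r_uu, r_uv, r_vv. Take dot products:
  L(u, v) = r_uu · N̂ = 0,
  M(u, v) = r_uv · N̂ = -3/sqrt(u^2 + 9),
  N(u, v) = r_vv · N̂ = 0.
Evaluating at (u, v) = (7/2, -2*pi/5):
  L = 0, M = -6*sqrt(85)/85, N = 0.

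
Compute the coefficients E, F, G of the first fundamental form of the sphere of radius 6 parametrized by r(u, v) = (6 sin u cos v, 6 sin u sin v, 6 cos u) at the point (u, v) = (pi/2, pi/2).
E = 36;  F = 0;  G = 36

Partials: r_u = (6*cos(u)*cos(v), 6*sin(v)*cos(u), -6*sin(u)), r_v = (-6*sin(u)*sin(v), 6*sin(u)*cos(v), 0). As functions of (u, v):
  E = r_u · r_u = 36,
  F = r_u · r_v = 0,
  G = r_v · r_v = 36*sin(u)^2.
Evaluating at (u, v) = (pi/2, pi/2): E = 36, F = 0, G = 36.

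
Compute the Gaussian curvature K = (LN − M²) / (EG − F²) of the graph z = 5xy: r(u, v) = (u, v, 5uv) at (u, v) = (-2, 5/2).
K = -400/1058841

Coefficients of the first fundamental form: E = 25*v^2 + 1, F = 25*u*v, G = 25*u^2 + 1.
Coefficients of the second fundamental form: L = 0, M = 5/sqrt(25*u^2 + 25*v^2 + 1), N = 0.
Assemble K = (LN − M²)/(EG − F²) = -25/(625*u^4 + 1250*u^2*v^2 + 50*u^2 + 625*v^4 + 50*v^2 + 1). At (u, v) = (-2, 5/2): K = -400/1058841.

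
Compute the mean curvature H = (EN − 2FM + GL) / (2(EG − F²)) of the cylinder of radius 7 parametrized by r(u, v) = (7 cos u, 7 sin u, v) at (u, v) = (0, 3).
H = -1/14

With E = 49, F = 0, G = 1, L = -7, M = 0, N = 0, assemble
  H = (EN − 2FM + GL) / (2(EG − F²)) = -1/14.
At (u, v) = (0, 3): H = -1/14.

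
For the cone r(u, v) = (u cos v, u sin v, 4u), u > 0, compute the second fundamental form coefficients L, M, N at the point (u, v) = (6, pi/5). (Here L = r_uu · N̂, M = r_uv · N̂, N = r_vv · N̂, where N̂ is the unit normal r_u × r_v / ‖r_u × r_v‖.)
L = 0;  M = 0;  N = 24*sqrt(17)/17

Compute the unit normal N̂(u, v) = (-4*sqrt(17)*u*cos(v)/(17*Abs(u)), -4*sqrt(17)*u*sin(v)/(17*Abs(u)), sqrt(17)*u/(17*Abs(u))), and the second partials r_uu, r_uv, r_vv. Take dot products:
  L(u, v) = r_uu · N̂ = 0,
  M(u, v) = r_uv · N̂ = 0,
  N(u, v) = r_vv · N̂ = 4*sqrt(17)*u^2/(17*Abs(u)).
Evaluating at (u, v) = (6, pi/5):
  L = 0, M = 0, N = 24*sqrt(17)/17.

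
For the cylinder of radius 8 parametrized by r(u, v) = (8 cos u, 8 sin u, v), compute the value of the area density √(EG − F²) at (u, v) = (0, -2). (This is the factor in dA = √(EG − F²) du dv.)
√(EG − F²)|_{(0, -2)} = 8

E = 64, F = 0, G = 1, so EG − F² = 64. Taking the positive square root: √(EG − F²) = 8. At (u, v) = (0, -2): 8.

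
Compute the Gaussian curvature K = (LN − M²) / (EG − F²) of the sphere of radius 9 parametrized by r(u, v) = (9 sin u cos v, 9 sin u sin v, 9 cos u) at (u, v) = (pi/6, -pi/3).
K = 1/81

Coefficients of the first fundamental form: E = 81, F = 0, G = 81*sin(u)^2.
Coefficients of the second fundamental form: L = -9*sin(u)/Abs(sin(u)), M = 0, N = -9*sin(u)^3/Abs(sin(u)).
Assemble K = (LN − M²)/(EG − F²) = 1/81. At (u, v) = (pi/6, -pi/3): K = 1/81.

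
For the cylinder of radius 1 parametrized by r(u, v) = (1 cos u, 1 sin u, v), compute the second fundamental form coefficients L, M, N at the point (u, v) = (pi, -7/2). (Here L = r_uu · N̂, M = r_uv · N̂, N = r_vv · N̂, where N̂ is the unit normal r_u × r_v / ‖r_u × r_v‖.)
L = -1;  M = 0;  N = 0

Compute the unit normal N̂(u, v) = (cos(u), sin(u), 0), and the second partials r_uu, r_uv, r_vv. Take dot products:
  L(u, v) = r_uu · N̂ = -1,
  M(u, v) = r_uv · N̂ = 0,
  N(u, v) = r_vv · N̂ = 0.
Evaluating at (u, v) = (pi, -7/2):
  L = -1, M = 0, N = 0.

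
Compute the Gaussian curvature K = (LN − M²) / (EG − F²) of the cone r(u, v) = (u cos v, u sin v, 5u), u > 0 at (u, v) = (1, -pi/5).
K = 0

Coefficients of the first fundamental form: E = 26, F = 0, G = u^2.
Coefficients of the second fundamental form: L = 0, M = 0, N = 5*sqrt(26)*u^2/(26*Abs(u)).
Assemble K = (LN − M²)/(EG − F²) = 0. At (u, v) = (1, -pi/5): K = 0.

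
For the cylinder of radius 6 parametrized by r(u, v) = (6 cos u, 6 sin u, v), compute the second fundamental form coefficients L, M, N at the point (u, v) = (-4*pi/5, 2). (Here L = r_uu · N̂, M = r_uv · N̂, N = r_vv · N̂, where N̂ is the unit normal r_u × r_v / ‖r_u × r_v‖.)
L = -6;  M = 0;  N = 0

Compute the unit normal N̂(u, v) = (cos(u), sin(u), 0), and the second partials r_uu, r_uv, r_vv. Take dot products:
  L(u, v) = r_uu · N̂ = -6,
  M(u, v) = r_uv · N̂ = 0,
  N(u, v) = r_vv · N̂ = 0.
Evaluating at (u, v) = (-4*pi/5, 2):
  L = -6, M = 0, N = 0.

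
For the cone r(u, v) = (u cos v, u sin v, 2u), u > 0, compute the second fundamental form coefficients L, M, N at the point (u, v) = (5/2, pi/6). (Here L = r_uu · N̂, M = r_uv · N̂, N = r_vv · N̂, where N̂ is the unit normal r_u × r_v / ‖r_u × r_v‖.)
L = 0;  M = 0;  N = sqrt(5)

Compute the unit normal N̂(u, v) = (-2*sqrt(5)*u*cos(v)/(5*Abs(u)), -2*sqrt(5)*u*sin(v)/(5*Abs(u)), sqrt(5)*u/(5*Abs(u))), and the second partials r_uu, r_uv, r_vv. Take dot products:
  L(u, v) = r_uu · N̂ = 0,
  M(u, v) = r_uv · N̂ = 0,
  N(u, v) = r_vv · N̂ = 2*sqrt(5)*u^2/(5*Abs(u)).
Evaluating at (u, v) = (5/2, pi/6):
  L = 0, M = 0, N = sqrt(5).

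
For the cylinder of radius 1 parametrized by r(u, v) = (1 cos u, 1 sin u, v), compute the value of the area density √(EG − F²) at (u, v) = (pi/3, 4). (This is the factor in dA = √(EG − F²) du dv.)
√(EG − F²)|_{(pi/3, 4)} = 1

E = 1, F = 0, G = 1, so EG − F² = 1. Taking the positive square root: √(EG − F²) = 1. At (u, v) = (pi/3, 4): 1.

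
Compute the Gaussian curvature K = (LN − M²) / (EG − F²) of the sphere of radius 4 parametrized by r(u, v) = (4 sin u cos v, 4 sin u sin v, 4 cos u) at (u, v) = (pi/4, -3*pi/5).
K = 1/16

Coefficients of the first fundamental form: E = 16, F = 0, G = 16*sin(u)^2.
Coefficients of the second fundamental form: L = -4*sin(u)/Abs(sin(u)), M = 0, N = -4*sin(u)^3/Abs(sin(u)).
Assemble K = (LN − M²)/(EG − F²) = 1/16. At (u, v) = (pi/4, -3*pi/5): K = 1/16.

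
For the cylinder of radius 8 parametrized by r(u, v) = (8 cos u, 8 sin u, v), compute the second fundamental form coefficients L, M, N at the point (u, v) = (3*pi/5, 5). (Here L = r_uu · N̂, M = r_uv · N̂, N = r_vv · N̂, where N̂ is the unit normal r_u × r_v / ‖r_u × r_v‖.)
L = -8;  M = 0;  N = 0

Compute the unit normal N̂(u, v) = (cos(u), sin(u), 0), and the second partials r_uu, r_uv, r_vv. Take dot products:
  L(u, v) = r_uu · N̂ = -8,
  M(u, v) = r_uv · N̂ = 0,
  N(u, v) = r_vv · N̂ = 0.
Evaluating at (u, v) = (3*pi/5, 5):
  L = -8, M = 0, N = 0.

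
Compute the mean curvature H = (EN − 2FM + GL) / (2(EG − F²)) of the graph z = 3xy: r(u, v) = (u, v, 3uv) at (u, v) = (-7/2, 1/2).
H = 189*sqrt(454)/103058

With E = 9*v^2 + 1, F = 9*u*v, G = 9*u^2 + 1, L = 0, M = 3/sqrt(9*u^2 + 9*v^2 + 1), N = 0, assemble
  H = (EN − 2FM + GL) / (2(EG − F²)) = -27*u*v/(9*u^2 + 9*v^2 + 1)^(3/2).
At (u, v) = (-7/2, 1/2): H = 189*sqrt(454)/103058.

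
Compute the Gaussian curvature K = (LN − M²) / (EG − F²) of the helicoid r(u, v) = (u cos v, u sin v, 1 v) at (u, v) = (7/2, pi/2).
K = -16/2809

Coefficients of the first fundamental form: E = 1, F = 0, G = u^2 + 1.
Coefficients of the second fundamental form: L = 0, M = -1/sqrt(u^2 + 1), N = 0.
Assemble K = (LN − M²)/(EG − F²) = -1/(u^2 + 1)^2. At (u, v) = (7/2, pi/2): K = -16/2809.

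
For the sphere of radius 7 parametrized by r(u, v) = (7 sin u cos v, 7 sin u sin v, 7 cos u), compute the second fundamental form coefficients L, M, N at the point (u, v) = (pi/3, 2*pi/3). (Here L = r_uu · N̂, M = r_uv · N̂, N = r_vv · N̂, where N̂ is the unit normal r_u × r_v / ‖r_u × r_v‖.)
L = -7;  M = 0;  N = -21/4

Compute the unit normal N̂(u, v) = (sin(u)^2*cos(v)/Abs(sin(u)), sin(u)^2*sin(v)/Abs(sin(u)), sin(2*u)/(2*Abs(sin(u)))), and the second partials r_uu, r_uv, r_vv. Take dot products:
  L(u, v) = r_uu · N̂ = -7*sin(u)/Abs(sin(u)),
  M(u, v) = r_uv · N̂ = 0,
  N(u, v) = r_vv · N̂ = -7*sin(u)^3/Abs(sin(u)).
Evaluating at (u, v) = (pi/3, 2*pi/3):
  L = -7, M = 0, N = -21/4.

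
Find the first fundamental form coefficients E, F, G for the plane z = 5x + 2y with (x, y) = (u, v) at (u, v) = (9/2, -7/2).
E = 26;  F = 10;  G = 5

Partials: r_u = (1, 0, 5), r_v = (0, 1, 2). As functions of (u, v):
  E = r_u · r_u = 26,
  F = r_u · r_v = 10,
  G = r_v · r_v = 5.
Evaluating at (u, v) = (9/2, -7/2): E = 26, F = 10, G = 5.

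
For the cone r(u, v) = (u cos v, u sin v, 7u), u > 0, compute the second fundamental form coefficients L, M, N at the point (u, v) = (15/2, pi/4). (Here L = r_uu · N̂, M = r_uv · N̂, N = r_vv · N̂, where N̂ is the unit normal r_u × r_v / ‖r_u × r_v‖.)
L = 0;  M = 0;  N = 21*sqrt(2)/4

Compute the unit normal N̂(u, v) = (-7*sqrt(2)*u*cos(v)/(10*Abs(u)), -7*sqrt(2)*u*sin(v)/(10*Abs(u)), sqrt(2)*u/(10*Abs(u))), and the second partials r_uu, r_uv, r_vv. Take dot products:
  L(u, v) = r_uu · N̂ = 0,
  M(u, v) = r_uv · N̂ = 0,
  N(u, v) = r_vv · N̂ = 7*sqrt(2)*u^2/(10*Abs(u)).
Evaluating at (u, v) = (15/2, pi/4):
  L = 0, M = 0, N = 21*sqrt(2)/4.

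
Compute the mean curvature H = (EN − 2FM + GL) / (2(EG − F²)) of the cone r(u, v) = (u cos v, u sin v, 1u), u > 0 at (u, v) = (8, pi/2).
H = sqrt(2)/32

With E = 2, F = 0, G = u^2, L = 0, M = 0, N = sqrt(2)*u^2/(2*Abs(u)), assemble
  H = (EN − 2FM + GL) / (2(EG − F²)) = sqrt(2)/(4*Abs(u)).
At (u, v) = (8, pi/2): H = sqrt(2)/32.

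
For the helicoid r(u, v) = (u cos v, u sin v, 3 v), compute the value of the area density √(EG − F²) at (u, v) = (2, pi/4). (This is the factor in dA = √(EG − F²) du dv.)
√(EG − F²)|_{(2, pi/4)} = sqrt(13)

E = 1, F = 0, G = u^2 + 9, so EG − F² = u^2 + 9. Taking the positive square root: √(EG − F²) = sqrt(u^2 + 9). At (u, v) = (2, pi/4): sqrt(13).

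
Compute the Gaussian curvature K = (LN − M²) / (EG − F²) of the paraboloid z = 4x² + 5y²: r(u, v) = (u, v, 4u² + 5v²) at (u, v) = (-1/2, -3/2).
K = 20/14641

Coefficients of the first fundamental form: E = 64*u^2 + 1, F = 80*u*v, G = 100*v^2 + 1.
Coefficients of the second fundamental form: L = 8/sqrt(64*u^2 + 100*v^2 + 1), M = 0, N = 10/sqrt(64*u^2 + 100*v^2 + 1).
Assemble K = (LN − M²)/(EG − F²) = 80/(4096*u^4 + 12800*u^2*v^2 + 128*u^2 + 10000*v^4 + 200*v^2 + 1). At (u, v) = (-1/2, -3/2): K = 20/14641.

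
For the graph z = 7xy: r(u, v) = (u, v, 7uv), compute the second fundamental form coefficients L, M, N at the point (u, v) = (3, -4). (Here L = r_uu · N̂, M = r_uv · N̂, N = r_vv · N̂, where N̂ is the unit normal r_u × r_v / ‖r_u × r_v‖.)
L = 0;  M = 7*sqrt(1226)/1226;  N = 0

Compute the unit normal N̂(u, v) = (-7*v/sqrt(49*u^2 + 49*v^2 + 1), -7*u/sqrt(49*u^2 + 49*v^2 + 1), 1/sqrt(49*u^2 + 49*v^2 + 1)), and the second partials r_uu, r_uv, r_vv. Take dot products:
  L(u, v) = r_uu · N̂ = 0,
  M(u, v) = r_uv · N̂ = 7/sqrt(49*u^2 + 49*v^2 + 1),
  N(u, v) = r_vv · N̂ = 0.
Evaluating at (u, v) = (3, -4):
  L = 0, M = 7*sqrt(1226)/1226, N = 0.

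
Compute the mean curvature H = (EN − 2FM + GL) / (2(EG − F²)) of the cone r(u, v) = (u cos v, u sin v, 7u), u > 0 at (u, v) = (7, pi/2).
H = sqrt(2)/20

With E = 50, F = 0, G = u^2, L = 0, M = 0, N = 7*sqrt(2)*u^2/(10*Abs(u)), assemble
  H = (EN − 2FM + GL) / (2(EG − F²)) = 7*sqrt(2)/(20*Abs(u)).
At (u, v) = (7, pi/2): H = sqrt(2)/20.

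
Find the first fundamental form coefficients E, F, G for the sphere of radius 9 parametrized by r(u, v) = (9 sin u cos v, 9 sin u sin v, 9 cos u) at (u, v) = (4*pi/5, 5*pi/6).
E = 81;  F = 0;  G = 405/8 - 81*sqrt(5)/8

Partials: r_u = (9*cos(u)*cos(v), 9*sin(v)*cos(u), -9*sin(u)), r_v = (-9*sin(u)*sin(v), 9*sin(u)*cos(v), 0). As functions of (u, v):
  E = r_u · r_u = 81,
  F = r_u · r_v = 0,
  G = r_v · r_v = 81*sin(u)^2.
Evaluating at (u, v) = (4*pi/5, 5*pi/6): E = 81, F = 0, G = 405/8 - 81*sqrt(5)/8.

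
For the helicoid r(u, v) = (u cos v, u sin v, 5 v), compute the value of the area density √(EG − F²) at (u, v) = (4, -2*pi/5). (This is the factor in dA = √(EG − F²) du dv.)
√(EG − F²)|_{(4, -2*pi/5)} = sqrt(41)

E = 1, F = 0, G = u^2 + 25, so EG − F² = u^2 + 25. Taking the positive square root: √(EG − F²) = sqrt(u^2 + 25). At (u, v) = (4, -2*pi/5): sqrt(41).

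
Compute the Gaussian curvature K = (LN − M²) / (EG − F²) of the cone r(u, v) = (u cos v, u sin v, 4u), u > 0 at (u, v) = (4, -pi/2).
K = 0

Coefficients of the first fundamental form: E = 17, F = 0, G = u^2.
Coefficients of the second fundamental form: L = 0, M = 0, N = 4*sqrt(17)*u^2/(17*Abs(u)).
Assemble K = (LN − M²)/(EG − F²) = 0. At (u, v) = (4, -pi/2): K = 0.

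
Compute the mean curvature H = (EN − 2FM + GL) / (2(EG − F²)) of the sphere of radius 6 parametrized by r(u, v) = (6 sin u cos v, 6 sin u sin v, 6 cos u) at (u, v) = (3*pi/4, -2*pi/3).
H = -1/6

With E = 36, F = 0, G = 36*sin(u)^2, L = -6*sin(u)/Abs(sin(u)), M = 0, N = -6*sin(u)^3/Abs(sin(u)), assemble
  H = (EN − 2FM + GL) / (2(EG − F²)) = -sin(u)/(6*Abs(sin(u))).
At (u, v) = (3*pi/4, -2*pi/3): H = -1/6.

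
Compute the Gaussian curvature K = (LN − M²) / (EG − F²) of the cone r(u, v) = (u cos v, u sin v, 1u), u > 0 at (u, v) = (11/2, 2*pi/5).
K = 0

Coefficients of the first fundamental form: E = 2, F = 0, G = u^2.
Coefficients of the second fundamental form: L = 0, M = 0, N = sqrt(2)*u^2/(2*Abs(u)).
Assemble K = (LN − M²)/(EG − F²) = 0. At (u, v) = (11/2, 2*pi/5): K = 0.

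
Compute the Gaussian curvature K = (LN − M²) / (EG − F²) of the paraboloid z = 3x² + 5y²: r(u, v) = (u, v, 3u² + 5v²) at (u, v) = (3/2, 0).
K = 15/1681

Coefficients of the first fundamental form: E = 36*u^2 + 1, F = 60*u*v, G = 100*v^2 + 1.
Coefficients of the second fundamental form: L = 6/sqrt(36*u^2 + 100*v^2 + 1), M = 0, N = 10/sqrt(36*u^2 + 100*v^2 + 1).
Assemble K = (LN − M²)/(EG − F²) = 60/(1296*u^4 + 7200*u^2*v^2 + 72*u^2 + 10000*v^4 + 200*v^2 + 1). At (u, v) = (3/2, 0): K = 15/1681.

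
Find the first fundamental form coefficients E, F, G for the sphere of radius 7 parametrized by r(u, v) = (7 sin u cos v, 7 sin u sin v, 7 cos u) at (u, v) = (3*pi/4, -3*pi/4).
E = 49;  F = 0;  G = 49/2

Partials: r_u = (7*cos(u)*cos(v), 7*sin(v)*cos(u), -7*sin(u)), r_v = (-7*sin(u)*sin(v), 7*sin(u)*cos(v), 0). As functions of (u, v):
  E = r_u · r_u = 49,
  F = r_u · r_v = 0,
  G = r_v · r_v = 49*sin(u)^2.
Evaluating at (u, v) = (3*pi/4, -3*pi/4): E = 49, F = 0, G = 49/2.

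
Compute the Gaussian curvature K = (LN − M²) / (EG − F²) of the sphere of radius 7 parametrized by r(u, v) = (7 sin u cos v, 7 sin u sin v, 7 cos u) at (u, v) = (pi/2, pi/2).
K = 1/49

Coefficients of the first fundamental form: E = 49, F = 0, G = 49*sin(u)^2.
Coefficients of the second fundamental form: L = -7*sin(u)/Abs(sin(u)), M = 0, N = -7*sin(u)^3/Abs(sin(u)).
Assemble K = (LN − M²)/(EG − F²) = 1/49. At (u, v) = (pi/2, pi/2): K = 1/49.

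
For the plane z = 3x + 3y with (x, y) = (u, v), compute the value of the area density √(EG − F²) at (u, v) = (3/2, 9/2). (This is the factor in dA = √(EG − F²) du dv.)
√(EG − F²)|_{(3/2, 9/2)} = sqrt(19)

E = 10, F = 9, G = 10, so EG − F² = 19. Taking the positive square root: √(EG − F²) = sqrt(19). At (u, v) = (3/2, 9/2): sqrt(19).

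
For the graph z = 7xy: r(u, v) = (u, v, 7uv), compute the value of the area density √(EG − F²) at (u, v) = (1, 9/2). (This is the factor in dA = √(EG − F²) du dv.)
√(EG − F²)|_{(1, 9/2)} = sqrt(4169)/2

E = 49*v^2 + 1, F = 49*u*v, G = 49*u^2 + 1, so EG − F² = 49*u^2 + 49*v^2 + 1. Taking the positive square root: √(EG − F²) = sqrt(49*u^2 + 49*v^2 + 1). At (u, v) = (1, 9/2): sqrt(4169)/2.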